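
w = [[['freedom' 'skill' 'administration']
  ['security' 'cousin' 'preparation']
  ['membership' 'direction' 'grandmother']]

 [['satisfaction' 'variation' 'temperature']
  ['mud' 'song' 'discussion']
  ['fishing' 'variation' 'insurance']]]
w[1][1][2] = 'discussion'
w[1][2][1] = 'variation'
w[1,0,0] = 'satisfaction'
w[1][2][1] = 'variation'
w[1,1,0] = 'mud'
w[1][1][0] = 'mud'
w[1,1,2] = 'discussion'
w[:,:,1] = [['skill', 'cousin', 'direction'], ['variation', 'song', 'variation']]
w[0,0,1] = 'skill'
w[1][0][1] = 'variation'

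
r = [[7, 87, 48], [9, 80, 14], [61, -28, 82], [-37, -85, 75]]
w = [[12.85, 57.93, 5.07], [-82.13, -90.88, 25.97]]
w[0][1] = 57.93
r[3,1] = -85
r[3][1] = -85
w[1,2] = 25.97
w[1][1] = -90.88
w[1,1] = -90.88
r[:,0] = [7, 9, 61, -37]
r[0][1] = 87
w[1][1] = -90.88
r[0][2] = 48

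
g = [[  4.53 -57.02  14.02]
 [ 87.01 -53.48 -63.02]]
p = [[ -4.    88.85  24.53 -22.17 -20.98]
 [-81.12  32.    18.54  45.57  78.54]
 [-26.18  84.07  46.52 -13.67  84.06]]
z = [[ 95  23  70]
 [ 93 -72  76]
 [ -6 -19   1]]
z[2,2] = 1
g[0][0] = 4.53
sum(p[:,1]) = 204.92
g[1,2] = -63.02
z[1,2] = 76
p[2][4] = 84.06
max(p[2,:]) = 84.07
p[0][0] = -4.0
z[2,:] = [-6, -19, 1]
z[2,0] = -6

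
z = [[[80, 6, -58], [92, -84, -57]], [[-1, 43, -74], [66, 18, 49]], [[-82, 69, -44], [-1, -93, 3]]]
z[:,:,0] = [[80, 92], [-1, 66], [-82, -1]]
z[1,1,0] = 66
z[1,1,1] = 18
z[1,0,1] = 43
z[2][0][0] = -82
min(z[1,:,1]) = 18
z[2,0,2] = -44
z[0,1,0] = 92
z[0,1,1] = -84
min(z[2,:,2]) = -44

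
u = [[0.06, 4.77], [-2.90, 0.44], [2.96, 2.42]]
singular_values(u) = [5.61, 3.81]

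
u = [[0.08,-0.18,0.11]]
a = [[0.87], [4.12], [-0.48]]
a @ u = [[0.07, -0.16, 0.10], [0.33, -0.74, 0.45], [-0.04, 0.09, -0.05]]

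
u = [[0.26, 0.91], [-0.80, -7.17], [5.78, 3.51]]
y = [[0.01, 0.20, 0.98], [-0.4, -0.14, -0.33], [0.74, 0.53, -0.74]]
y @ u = [[5.51, 2.01],  [-1.90, -0.52],  [-4.51, -5.72]]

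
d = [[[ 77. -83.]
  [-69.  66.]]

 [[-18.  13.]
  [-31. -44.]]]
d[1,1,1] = -44.0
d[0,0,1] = -83.0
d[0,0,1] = -83.0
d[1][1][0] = -31.0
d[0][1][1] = 66.0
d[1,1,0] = -31.0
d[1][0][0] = -18.0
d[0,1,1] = 66.0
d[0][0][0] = 77.0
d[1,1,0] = -31.0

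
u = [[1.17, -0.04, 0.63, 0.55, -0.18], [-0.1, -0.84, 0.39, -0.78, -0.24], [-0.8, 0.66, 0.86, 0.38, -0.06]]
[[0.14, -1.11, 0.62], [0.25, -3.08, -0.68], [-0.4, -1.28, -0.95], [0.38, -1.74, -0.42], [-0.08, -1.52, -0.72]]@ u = [[-0.22, 1.34, 0.19, 1.18, 0.20], [1.14, 2.13, -1.63, 2.28, 0.74], [0.42, 0.46, -1.57, 0.42, 0.44], [0.95, 1.17, -0.8, 1.41, 0.37], [0.63, 0.8, -1.26, 0.87, 0.42]]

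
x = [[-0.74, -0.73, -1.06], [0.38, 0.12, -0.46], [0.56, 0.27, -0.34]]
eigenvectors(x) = [[0.79+0.00j, (0.79-0j), 0.52+0.00j], [-0.03-0.39j, -0.03+0.39j, -0.83+0.00j], [(-0.17-0.44j), -0.17+0.44j, 0.21+0.00j]]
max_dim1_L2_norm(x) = 1.48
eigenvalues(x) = [(-0.48+0.94j), (-0.48-0.94j), (-0+0j)]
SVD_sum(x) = [[-0.79,-0.75,-1.01], [-0.03,-0.03,-0.03], [0.11,0.1,0.14]] + [[0.05, 0.02, -0.05], [0.41, 0.15, -0.43], [0.45, 0.17, -0.48]] + [[-0.00, 0.00, -0.0], [0.0, -0.00, 0.0], [-0.00, 0.0, -0.0]]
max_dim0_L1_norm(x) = 1.86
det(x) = -0.01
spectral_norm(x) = 1.50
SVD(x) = [[-0.99, -0.08, 0.11], [-0.03, -0.66, -0.75], [0.14, -0.74, 0.65]] @ diag([1.4974682533004282, 0.9133305051475987, 0.004027247719827082]) @ [[0.53, 0.5, 0.68], [-0.67, -0.24, 0.70], [-0.52, 0.83, -0.21]]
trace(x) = -0.96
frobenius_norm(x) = 1.75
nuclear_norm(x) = 2.41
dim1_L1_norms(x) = [2.53, 0.96, 1.17]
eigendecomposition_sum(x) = [[-0.37+0.36j, (-0.37+0.1j), -0.53-0.52j], [0.19+0.17j, (0.06+0.17j), (-0.23+0.28j)], [0.28+0.12j, (0.13+0.18j), (-0.17+0.41j)]] + [[-0.37-0.36j, -0.37-0.10j, -0.53+0.52j], [(0.19-0.17j), 0.06-0.17j, -0.23-0.28j], [0.28-0.12j, 0.13-0.18j, -0.17-0.41j]] + [[(-0+0j), 0.00+0.00j, -0.00-0.00j], [-0j, (-0-0j), 0j], [-0.00+0.00j, 0.00+0.00j, -0.00-0.00j]]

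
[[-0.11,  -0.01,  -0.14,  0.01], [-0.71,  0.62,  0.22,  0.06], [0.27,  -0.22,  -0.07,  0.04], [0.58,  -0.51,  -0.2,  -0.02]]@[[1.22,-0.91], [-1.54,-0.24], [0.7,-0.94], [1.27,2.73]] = [[-0.20,0.26],  [-1.59,0.45],  [0.67,-0.02],  [1.33,-0.27]]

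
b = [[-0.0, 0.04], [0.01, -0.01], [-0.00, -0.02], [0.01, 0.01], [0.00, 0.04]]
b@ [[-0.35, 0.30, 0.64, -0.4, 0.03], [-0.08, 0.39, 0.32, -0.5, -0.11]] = [[-0.00, 0.02, 0.01, -0.02, -0.0], [-0.0, -0.0, 0.00, 0.00, 0.0], [0.00, -0.01, -0.01, 0.01, 0.0], [-0.0, 0.01, 0.01, -0.01, -0.00], [-0.00, 0.02, 0.01, -0.02, -0.00]]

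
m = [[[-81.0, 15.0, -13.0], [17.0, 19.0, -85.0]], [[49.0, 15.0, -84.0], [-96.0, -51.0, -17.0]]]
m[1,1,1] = -51.0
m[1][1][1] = -51.0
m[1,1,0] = -96.0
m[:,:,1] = [[15.0, 19.0], [15.0, -51.0]]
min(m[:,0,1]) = 15.0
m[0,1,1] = 19.0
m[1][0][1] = 15.0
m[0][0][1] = 15.0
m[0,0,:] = [-81.0, 15.0, -13.0]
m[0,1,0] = 17.0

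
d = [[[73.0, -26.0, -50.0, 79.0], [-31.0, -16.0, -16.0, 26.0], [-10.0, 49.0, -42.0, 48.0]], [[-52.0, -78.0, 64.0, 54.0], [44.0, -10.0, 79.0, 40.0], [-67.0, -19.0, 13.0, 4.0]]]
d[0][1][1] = -16.0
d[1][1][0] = 44.0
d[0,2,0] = -10.0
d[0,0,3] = 79.0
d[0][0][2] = -50.0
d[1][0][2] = 64.0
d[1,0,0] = -52.0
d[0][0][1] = -26.0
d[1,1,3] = 40.0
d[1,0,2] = 64.0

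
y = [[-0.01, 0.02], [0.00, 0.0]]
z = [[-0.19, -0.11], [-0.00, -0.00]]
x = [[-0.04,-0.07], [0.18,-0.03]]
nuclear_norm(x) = 0.26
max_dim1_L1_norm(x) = 0.21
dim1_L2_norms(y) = [0.02, 0.0]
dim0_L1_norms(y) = [0.01, 0.02]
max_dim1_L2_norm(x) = 0.18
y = z @ x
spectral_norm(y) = 0.02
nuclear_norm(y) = 0.02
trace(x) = -0.07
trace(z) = -0.19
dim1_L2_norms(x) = [0.08, 0.18]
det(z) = 0.00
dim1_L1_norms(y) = [0.03, 0.0]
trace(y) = -0.01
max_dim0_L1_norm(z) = 0.19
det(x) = 0.01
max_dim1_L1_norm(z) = 0.3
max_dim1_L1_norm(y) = 0.03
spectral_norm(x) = 0.19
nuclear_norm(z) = 0.22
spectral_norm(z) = 0.22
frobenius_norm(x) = 0.20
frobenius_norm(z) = 0.22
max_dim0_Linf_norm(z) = 0.19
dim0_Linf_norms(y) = [0.01, 0.02]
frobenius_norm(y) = 0.02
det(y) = 0.00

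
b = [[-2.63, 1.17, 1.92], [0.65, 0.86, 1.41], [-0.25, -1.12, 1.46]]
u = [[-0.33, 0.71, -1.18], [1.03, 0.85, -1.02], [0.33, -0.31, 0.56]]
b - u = [[-2.30, 0.46, 3.1], [-0.38, 0.01, 2.43], [-0.58, -0.81, 0.9]]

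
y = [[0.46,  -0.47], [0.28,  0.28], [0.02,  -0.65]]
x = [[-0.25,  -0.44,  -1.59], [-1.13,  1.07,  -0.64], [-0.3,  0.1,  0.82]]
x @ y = [[-0.27, 1.03], [-0.23, 1.25], [-0.09, -0.36]]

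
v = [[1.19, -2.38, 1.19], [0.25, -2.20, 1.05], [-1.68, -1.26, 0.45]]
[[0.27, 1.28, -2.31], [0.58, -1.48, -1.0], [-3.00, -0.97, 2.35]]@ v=[[4.52,-0.55,0.63], [2.00,3.14,-1.31], [-7.76,6.31,-3.53]]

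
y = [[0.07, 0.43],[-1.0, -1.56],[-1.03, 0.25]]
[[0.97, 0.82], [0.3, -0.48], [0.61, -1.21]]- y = [[0.9, 0.39], [1.30, 1.08], [1.64, -1.46]]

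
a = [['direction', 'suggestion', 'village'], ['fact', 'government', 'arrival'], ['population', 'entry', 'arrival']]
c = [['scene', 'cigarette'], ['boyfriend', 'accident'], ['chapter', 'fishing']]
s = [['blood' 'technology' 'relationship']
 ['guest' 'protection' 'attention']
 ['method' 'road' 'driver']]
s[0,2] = 'relationship'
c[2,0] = 'chapter'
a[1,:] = ['fact', 'government', 'arrival']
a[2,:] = ['population', 'entry', 'arrival']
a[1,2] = 'arrival'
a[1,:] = ['fact', 'government', 'arrival']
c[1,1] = 'accident'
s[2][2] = 'driver'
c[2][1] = 'fishing'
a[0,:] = ['direction', 'suggestion', 'village']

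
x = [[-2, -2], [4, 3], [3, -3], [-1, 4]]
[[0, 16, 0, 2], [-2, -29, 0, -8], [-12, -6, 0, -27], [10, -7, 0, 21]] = x@[[-2, -5, 0, -5], [2, -3, 0, 4]]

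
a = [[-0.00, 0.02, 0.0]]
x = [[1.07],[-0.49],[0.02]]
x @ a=[[0.00, 0.02, 0.0], [0.0, -0.01, 0.00], [0.0, 0.0, 0.0]]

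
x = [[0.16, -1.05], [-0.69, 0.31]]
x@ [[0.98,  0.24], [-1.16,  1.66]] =[[1.37,-1.70],[-1.04,0.35]]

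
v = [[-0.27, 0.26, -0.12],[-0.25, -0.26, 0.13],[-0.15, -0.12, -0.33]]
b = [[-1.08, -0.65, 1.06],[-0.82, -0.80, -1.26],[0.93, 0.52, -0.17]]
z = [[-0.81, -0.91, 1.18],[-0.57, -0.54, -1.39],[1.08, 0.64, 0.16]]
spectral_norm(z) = 1.91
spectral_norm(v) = 0.45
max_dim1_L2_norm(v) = 0.39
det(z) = 0.89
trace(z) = -1.19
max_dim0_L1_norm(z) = 2.73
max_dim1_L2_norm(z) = 1.7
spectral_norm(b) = 2.00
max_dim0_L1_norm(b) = 2.83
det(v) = -0.05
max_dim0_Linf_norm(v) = 0.33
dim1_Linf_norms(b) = [1.08, 1.26, 0.93]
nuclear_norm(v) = 1.14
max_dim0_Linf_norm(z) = 1.39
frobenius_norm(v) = 0.67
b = z + v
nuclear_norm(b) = 3.76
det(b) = 0.33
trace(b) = -2.05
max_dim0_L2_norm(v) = 0.4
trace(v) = -0.86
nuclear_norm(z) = 3.99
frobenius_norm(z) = 2.65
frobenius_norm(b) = 2.60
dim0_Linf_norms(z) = [1.08, 0.91, 1.39]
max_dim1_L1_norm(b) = 2.88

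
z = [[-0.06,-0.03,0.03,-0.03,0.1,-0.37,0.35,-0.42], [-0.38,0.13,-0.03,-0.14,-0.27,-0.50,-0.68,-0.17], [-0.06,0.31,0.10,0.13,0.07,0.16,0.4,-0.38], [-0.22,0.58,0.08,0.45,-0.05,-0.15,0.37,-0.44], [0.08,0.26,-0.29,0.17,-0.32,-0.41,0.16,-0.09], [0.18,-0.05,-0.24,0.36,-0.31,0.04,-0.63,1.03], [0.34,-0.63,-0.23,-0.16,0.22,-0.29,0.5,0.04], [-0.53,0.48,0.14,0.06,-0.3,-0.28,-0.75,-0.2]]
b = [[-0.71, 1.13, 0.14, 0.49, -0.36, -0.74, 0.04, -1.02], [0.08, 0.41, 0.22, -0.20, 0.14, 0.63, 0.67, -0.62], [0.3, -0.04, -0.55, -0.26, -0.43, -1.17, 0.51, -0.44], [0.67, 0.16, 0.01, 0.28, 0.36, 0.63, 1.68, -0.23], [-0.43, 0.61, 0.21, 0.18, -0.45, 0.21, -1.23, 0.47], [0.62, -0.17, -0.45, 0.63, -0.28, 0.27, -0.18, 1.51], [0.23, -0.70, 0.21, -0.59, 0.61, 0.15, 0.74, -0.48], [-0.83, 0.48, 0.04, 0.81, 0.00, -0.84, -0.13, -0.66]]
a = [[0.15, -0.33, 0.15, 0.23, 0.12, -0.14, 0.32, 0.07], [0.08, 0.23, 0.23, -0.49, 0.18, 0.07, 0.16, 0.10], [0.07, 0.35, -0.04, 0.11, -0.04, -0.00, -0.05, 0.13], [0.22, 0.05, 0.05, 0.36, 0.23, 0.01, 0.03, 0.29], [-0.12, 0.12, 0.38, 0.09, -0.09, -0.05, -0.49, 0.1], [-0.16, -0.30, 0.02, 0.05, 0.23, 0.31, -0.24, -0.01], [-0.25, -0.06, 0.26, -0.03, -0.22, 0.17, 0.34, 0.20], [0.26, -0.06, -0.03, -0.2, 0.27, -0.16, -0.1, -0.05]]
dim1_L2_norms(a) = [0.59, 0.65, 0.4, 0.57, 0.66, 0.57, 0.61, 0.47]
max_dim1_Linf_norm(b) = 1.68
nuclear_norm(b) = 10.05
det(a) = 0.00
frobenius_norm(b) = 4.76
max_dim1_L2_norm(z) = 1.33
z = a @ b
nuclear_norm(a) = 3.95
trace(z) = 0.64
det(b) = 0.00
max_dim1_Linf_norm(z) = 1.03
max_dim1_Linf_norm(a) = 0.49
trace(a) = 1.21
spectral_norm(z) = 1.75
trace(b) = -0.67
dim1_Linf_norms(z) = [0.42, 0.68, 0.4, 0.58, 0.41, 1.03, 0.63, 0.75]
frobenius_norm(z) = 2.72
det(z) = 0.00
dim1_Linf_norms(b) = [1.13, 0.67, 1.17, 1.68, 1.23, 1.51, 0.74, 0.84]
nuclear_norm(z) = 5.52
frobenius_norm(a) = 1.62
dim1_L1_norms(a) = [1.51, 1.54, 0.79, 1.24, 1.44, 1.32, 1.53, 1.13]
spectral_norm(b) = 2.94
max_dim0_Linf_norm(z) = 1.03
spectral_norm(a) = 0.78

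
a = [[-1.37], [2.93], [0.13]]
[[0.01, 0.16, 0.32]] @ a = [[0.50]]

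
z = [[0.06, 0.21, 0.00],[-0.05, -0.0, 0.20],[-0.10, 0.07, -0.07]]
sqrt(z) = [[0.32+0.05j, 0.28-0.11j, 0.01+0.18j], [-0.07-0.06j, 0.25+0.14j, (0.26-0.22j)], [-0.13+0.07j, (0.08-0.16j), 0.16+0.26j]]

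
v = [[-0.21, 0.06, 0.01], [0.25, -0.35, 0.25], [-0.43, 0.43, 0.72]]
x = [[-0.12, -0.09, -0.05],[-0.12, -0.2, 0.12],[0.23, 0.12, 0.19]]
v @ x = [[0.02, 0.01, 0.02], [0.07, 0.08, -0.01], [0.17, 0.04, 0.21]]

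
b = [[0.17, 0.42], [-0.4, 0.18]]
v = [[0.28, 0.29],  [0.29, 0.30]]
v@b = [[-0.07, 0.17], [-0.07, 0.18]]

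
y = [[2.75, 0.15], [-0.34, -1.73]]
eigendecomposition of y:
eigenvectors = [[1.00, -0.03], [-0.08, 1.00]]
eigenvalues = [2.74, -1.72]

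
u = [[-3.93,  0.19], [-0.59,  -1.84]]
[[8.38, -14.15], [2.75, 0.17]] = u@[[-2.17, 3.54], [-0.80, -1.23]]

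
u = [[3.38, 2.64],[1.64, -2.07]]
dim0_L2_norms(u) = [3.76, 3.35]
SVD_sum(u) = [[3.39, 2.63],[0.02, 0.02]] + [[-0.01, 0.01], [1.62, -2.09]]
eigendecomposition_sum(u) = [[3.66, 1.57], [0.98, 0.42]] + [[-0.28, 1.07], [0.66, -2.49]]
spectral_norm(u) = 4.29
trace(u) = 1.31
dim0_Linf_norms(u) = [3.38, 2.64]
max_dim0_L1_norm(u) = 5.02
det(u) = -11.33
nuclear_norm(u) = 6.93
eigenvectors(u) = [[0.97,-0.39],[0.26,0.92]]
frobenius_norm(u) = 5.04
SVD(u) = [[-1.0,  -0.01],[-0.01,  1.0]] @ diag([4.28888542932417, 2.640825964377591]) @ [[-0.79, -0.61], [0.61, -0.79]]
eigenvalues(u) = [4.08, -2.77]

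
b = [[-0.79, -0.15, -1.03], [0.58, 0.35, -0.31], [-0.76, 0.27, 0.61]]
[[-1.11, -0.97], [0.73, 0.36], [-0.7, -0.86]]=b@[[1.15, 1.08], [0.3, -0.58], [0.15, 0.2]]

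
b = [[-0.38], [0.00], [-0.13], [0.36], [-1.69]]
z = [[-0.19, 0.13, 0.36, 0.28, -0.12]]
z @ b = [[0.33]]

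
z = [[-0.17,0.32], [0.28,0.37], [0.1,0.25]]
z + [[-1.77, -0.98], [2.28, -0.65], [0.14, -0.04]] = [[-1.94,-0.66], [2.56,-0.28], [0.24,0.21]]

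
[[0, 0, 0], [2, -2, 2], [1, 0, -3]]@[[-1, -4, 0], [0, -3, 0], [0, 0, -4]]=[[0, 0, 0], [-2, -2, -8], [-1, -4, 12]]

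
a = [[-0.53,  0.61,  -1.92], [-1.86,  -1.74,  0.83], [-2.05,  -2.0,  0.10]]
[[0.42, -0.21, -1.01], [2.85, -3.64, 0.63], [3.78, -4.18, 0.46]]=a@ [[-0.35, 1.11, 0.21], [-1.56, 0.96, -0.43], [-0.62, 0.11, 0.33]]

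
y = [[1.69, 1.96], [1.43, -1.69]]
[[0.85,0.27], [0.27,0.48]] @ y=[[1.82, 1.21], [1.14, -0.28]]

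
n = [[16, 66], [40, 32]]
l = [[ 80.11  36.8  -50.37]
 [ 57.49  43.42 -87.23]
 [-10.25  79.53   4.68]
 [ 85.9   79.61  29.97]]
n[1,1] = 32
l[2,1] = 79.53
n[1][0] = 40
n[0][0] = 16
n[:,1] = [66, 32]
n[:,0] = [16, 40]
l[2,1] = 79.53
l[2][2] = 4.68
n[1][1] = 32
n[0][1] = 66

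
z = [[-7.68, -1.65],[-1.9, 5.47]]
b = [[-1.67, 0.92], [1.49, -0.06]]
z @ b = [[10.37, -6.97], [11.32, -2.08]]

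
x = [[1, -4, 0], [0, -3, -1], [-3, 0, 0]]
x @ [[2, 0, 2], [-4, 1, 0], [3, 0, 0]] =[[18, -4, 2], [9, -3, 0], [-6, 0, -6]]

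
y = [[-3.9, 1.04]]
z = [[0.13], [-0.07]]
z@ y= [[-0.51,0.14], [0.27,-0.07]]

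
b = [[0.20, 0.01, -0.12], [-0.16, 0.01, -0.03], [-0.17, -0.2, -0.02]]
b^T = [[0.2, -0.16, -0.17], [0.01, 0.01, -0.20], [-0.12, -0.03, -0.02]]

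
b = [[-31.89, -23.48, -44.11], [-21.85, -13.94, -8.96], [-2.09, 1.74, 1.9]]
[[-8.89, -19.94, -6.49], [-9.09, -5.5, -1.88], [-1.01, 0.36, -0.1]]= b @ [[0.42,0.13,0.09], [0.09,-0.06,-0.09], [-0.15,0.39,0.13]]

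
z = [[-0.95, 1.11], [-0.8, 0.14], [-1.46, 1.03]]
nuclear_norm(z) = 2.89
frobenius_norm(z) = 2.45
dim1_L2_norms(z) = [1.46, 0.81, 1.79]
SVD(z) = [[-0.60, 0.60], [-0.3, -0.78], [-0.74, -0.17]] @ diag([2.3977191843831047, 0.48748611553686383]) @ [[0.79, -0.61], [0.61, 0.79]]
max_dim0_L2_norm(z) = 1.92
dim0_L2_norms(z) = [1.92, 1.52]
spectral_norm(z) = 2.40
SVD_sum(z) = [[-1.13, 0.88], [-0.57, 0.44], [-1.41, 1.1]] + [[0.18, 0.23], [-0.23, -0.3], [-0.05, -0.07]]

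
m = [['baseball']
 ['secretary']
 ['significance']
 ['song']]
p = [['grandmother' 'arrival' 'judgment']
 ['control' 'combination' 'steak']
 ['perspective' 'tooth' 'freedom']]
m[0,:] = ['baseball']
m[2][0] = 'significance'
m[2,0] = 'significance'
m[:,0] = ['baseball', 'secretary', 'significance', 'song']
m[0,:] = ['baseball']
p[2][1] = 'tooth'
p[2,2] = 'freedom'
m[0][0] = 'baseball'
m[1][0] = 'secretary'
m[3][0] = 'song'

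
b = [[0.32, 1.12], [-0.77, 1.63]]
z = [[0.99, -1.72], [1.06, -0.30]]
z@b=[[1.64, -1.69], [0.57, 0.7]]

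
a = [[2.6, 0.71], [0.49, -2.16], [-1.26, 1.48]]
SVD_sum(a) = [[1.64, -0.95], [1.30, -0.76], [-1.58, 0.92]] + [[0.96, 1.66], [-0.81, -1.40], [0.32, 0.56]]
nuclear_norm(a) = 5.63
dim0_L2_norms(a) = [2.93, 2.71]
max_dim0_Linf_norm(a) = 2.6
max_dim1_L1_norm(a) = 3.31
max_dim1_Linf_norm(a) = 2.6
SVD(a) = [[-0.62, 0.74], [-0.50, -0.62], [0.60, 0.25]] @ diag([3.0354081301420357, 2.5950139659484743]) @ [[-0.86, 0.50], [0.50, 0.86]]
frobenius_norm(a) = 3.99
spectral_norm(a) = 3.04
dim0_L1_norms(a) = [4.35, 4.35]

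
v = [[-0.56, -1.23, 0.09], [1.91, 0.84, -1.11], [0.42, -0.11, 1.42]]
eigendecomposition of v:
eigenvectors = [[-0.24+0.56j, (-0.24-0.56j), (0.29+0j)],[0.78+0.00j, (0.78-0j), -0.46+0.00j],[0.15-0.02j, 0.15+0.02j, 0.84+0.00j]]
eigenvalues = [(0.04+1.41j), (0.04-1.41j), (1.63+0j)]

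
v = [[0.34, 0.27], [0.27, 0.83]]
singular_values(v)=[0.95, 0.22]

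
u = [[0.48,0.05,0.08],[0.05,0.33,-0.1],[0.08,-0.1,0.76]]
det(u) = 0.11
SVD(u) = [[-0.21, -0.92, -0.33], [0.18, -0.37, 0.91], [-0.96, 0.13, 0.25]] @ diag([0.7968345496951342, 0.48871571110601575, 0.28444973919884964]) @ [[-0.21, 0.18, -0.96],  [-0.92, -0.37, 0.13],  [-0.33, 0.91, 0.25]]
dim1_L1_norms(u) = [0.61, 0.48, 0.94]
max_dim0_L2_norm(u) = 0.77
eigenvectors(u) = [[-0.21,-0.92,0.33], [0.18,-0.37,-0.91], [-0.96,0.13,-0.25]]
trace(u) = 1.57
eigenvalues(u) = [0.8, 0.49, 0.28]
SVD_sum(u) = [[0.04, -0.03, 0.16],  [-0.03, 0.03, -0.14],  [0.16, -0.14, 0.73]] + [[0.41, 0.17, -0.06], [0.17, 0.07, -0.02], [-0.06, -0.02, 0.01]] + [[0.03, -0.09, -0.02], [-0.09, 0.24, 0.06], [-0.02, 0.06, 0.02]]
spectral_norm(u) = 0.80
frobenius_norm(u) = 0.98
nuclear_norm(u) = 1.57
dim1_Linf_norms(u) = [0.48, 0.33, 0.76]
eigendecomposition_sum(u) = [[0.04,-0.03,0.16], [-0.03,0.03,-0.14], [0.16,-0.14,0.73]] + [[0.41, 0.17, -0.06], [0.17, 0.07, -0.02], [-0.06, -0.02, 0.01]] + [[0.03, -0.09, -0.02], [-0.09, 0.24, 0.06], [-0.02, 0.06, 0.02]]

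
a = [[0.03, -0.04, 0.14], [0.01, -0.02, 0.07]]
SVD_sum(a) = [[0.03, -0.04, 0.14], [0.01, -0.02, 0.07]] + [[0.00, 0.00, -0.0],[-0.00, -0.00, 0.0]]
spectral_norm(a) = 0.17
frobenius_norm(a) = 0.17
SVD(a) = [[-0.90, -0.44], [-0.44, 0.90]] @ diag([0.1657730790777718, 0.004391611671678649]) @ [[-0.19, 0.27, -0.94], [-0.98, -0.05, 0.18]]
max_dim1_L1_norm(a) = 0.21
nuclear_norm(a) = 0.17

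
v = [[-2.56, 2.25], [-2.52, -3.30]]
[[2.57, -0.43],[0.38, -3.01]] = v @ [[-0.66, 0.58], [0.39, 0.47]]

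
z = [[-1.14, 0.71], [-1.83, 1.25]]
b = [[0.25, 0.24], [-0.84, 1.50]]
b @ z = [[-0.72, 0.48], [-1.79, 1.28]]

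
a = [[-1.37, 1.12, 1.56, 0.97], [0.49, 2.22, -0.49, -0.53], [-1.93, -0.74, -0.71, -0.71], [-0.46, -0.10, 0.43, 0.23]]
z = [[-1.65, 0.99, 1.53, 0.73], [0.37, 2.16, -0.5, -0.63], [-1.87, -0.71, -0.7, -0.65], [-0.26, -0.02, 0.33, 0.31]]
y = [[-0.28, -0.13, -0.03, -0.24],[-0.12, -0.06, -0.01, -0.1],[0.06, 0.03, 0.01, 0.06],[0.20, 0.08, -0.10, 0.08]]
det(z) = 1.05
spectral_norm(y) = 0.49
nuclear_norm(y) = 0.62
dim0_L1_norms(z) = [4.15, 3.88, 3.06, 2.32]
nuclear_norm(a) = 7.30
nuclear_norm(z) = 7.19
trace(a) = 0.37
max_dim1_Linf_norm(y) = 0.28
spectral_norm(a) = 2.75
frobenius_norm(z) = 4.15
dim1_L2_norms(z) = [2.56, 2.33, 2.22, 0.52]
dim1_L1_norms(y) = [0.68, 0.29, 0.16, 0.46]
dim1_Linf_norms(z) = [1.65, 2.16, 1.87, 0.33]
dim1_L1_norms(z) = [4.9, 3.66, 3.93, 0.92]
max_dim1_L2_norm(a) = 2.55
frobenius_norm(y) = 0.50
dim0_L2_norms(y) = [0.37, 0.17, 0.11, 0.28]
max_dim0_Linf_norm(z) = 2.16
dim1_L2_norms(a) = [2.55, 2.39, 2.3, 0.68]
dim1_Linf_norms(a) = [1.56, 2.22, 1.93, 0.46]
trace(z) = 0.12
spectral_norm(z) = 2.69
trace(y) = -0.25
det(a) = -0.66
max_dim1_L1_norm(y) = 0.68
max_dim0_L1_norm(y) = 0.66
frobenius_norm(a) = 4.24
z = y + a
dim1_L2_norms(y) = [0.39, 0.17, 0.09, 0.25]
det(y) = 0.00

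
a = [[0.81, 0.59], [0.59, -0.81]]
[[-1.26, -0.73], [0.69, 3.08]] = a@[[-0.61, 1.22],[-1.30, -2.92]]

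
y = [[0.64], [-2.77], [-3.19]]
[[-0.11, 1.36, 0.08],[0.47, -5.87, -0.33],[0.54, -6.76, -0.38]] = y @[[-0.17,2.12,0.12]]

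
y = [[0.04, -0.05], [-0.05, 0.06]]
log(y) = [[(-5.06+1.88j), (-2.27+1.54j)], [-2.27+1.54j, (-4.15+1.26j)]]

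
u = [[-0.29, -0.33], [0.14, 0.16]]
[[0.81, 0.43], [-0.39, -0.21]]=u @ [[1.1, 0.59],[-3.41, -1.82]]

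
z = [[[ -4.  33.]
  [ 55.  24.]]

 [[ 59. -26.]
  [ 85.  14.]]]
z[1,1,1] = 14.0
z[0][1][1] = 24.0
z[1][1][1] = 14.0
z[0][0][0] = -4.0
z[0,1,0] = 55.0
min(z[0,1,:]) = 24.0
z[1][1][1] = 14.0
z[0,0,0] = -4.0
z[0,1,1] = 24.0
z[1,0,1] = -26.0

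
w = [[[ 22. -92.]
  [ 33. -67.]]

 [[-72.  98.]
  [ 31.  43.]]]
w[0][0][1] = -92.0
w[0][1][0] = 33.0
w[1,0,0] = -72.0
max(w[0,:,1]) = -67.0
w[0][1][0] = 33.0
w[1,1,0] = 31.0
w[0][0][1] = -92.0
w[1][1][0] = 31.0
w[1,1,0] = 31.0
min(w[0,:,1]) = -92.0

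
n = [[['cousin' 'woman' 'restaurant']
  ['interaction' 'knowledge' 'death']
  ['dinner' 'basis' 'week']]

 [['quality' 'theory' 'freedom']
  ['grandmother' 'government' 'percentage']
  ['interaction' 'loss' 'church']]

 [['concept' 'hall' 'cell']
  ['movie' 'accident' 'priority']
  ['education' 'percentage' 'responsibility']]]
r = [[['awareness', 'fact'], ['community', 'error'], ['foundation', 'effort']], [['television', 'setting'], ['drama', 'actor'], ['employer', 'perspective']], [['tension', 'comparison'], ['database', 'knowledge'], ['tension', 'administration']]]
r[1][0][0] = 'television'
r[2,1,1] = 'knowledge'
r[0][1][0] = 'community'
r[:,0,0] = ['awareness', 'television', 'tension']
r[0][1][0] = 'community'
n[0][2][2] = 'week'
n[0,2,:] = ['dinner', 'basis', 'week']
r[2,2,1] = 'administration'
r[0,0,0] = 'awareness'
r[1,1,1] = 'actor'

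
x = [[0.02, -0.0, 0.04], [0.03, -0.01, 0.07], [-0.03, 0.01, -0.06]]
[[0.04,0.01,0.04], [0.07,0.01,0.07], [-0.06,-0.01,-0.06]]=x @ [[0.26, 0.03, 0.24], [0.29, 0.04, 0.27], [0.95, 0.12, 0.88]]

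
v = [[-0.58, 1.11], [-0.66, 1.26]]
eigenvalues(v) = [0.0, 0.68]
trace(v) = 0.68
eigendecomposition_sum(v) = [[0.0, -0.00], [0.00, -0.0]] + [[-0.58, 1.11], [-0.66, 1.26]]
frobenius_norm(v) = 1.90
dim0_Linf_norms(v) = [0.66, 1.26]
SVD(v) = [[-0.66,-0.75], [-0.75,0.66]] @ diag([1.895177853901839, 0.0009497789330402324]) @ [[0.46, -0.89], [-0.89, -0.46]]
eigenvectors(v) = [[-0.89, -0.66], [-0.46, -0.75]]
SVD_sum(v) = [[-0.58, 1.11],[-0.66, 1.26]] + [[0.00, 0.0],[-0.00, -0.00]]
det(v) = 0.00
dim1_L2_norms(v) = [1.25, 1.42]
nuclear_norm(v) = 1.90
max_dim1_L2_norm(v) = 1.42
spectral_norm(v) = 1.90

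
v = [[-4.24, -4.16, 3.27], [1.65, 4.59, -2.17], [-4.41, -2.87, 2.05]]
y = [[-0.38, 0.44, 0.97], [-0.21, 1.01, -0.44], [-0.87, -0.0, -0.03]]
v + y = [[-4.62, -3.72, 4.24],  [1.44, 5.6, -2.61],  [-5.28, -2.87, 2.02]]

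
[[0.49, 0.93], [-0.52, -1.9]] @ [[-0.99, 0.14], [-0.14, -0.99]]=[[-0.62, -0.85], [0.78, 1.81]]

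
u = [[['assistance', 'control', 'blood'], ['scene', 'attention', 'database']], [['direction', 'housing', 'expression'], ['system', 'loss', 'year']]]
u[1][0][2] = 'expression'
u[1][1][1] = 'loss'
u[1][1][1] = 'loss'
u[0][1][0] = 'scene'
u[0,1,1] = 'attention'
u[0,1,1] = 'attention'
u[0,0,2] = 'blood'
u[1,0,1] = 'housing'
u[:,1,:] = [['scene', 'attention', 'database'], ['system', 'loss', 'year']]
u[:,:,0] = [['assistance', 'scene'], ['direction', 'system']]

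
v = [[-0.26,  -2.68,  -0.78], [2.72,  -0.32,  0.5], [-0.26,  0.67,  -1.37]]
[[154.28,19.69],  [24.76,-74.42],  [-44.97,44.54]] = v @ [[1.49,-22.08], [-58.81,2.66], [3.78,-27.02]]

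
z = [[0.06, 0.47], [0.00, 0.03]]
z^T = [[0.06, 0.00], [0.47, 0.03]]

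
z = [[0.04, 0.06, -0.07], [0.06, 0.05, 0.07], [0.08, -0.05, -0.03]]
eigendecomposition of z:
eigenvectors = [[0.62+0.00j, -0.03-0.52j, -0.03+0.52j], [(0.78+0j), (0.05+0.49j), (0.05-0.49j)], [(0.08+0j), -0.69+0.00j, (-0.69-0j)]]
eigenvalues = [(0.11+0j), (-0.02+0.1j), (-0.02-0.1j)]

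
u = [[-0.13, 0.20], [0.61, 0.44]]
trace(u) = 0.31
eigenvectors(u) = [[-0.77, -0.26], [0.64, -0.96]]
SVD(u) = [[0.02, 1.00],[1.0, -0.02]] @ diag([0.7522291660945032, 0.23822527505864746]) @ [[0.81, 0.59], [-0.59, 0.81]]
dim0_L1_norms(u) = [0.74, 0.64]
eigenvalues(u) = [-0.3, 0.61]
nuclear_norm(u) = 0.99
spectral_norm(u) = 0.75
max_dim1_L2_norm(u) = 0.75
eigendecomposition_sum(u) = [[-0.24, 0.07], [0.20, -0.05]] + [[0.11, 0.13], [0.41, 0.49]]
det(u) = -0.18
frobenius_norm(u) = 0.79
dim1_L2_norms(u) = [0.24, 0.75]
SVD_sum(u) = [[0.01, 0.01],[0.61, 0.44]] + [[-0.14, 0.19], [0.0, -0.0]]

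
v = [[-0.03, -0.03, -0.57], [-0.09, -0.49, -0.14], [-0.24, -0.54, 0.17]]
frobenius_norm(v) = 0.99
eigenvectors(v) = [[-0.75, 0.93, -0.52], [-0.03, -0.31, -0.65], [0.66, 0.19, -0.56]]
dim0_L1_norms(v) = [0.36, 1.06, 0.88]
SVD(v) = [[-0.02,-0.93,-0.36], [-0.63,-0.27,0.73], [-0.77,0.24,-0.59]] @ diag([0.7688673765683763, 0.610905688403167, 0.09075900575433517]) @ [[0.32, 0.95, -0.04],[-0.01, 0.05, 1.00],[0.95, -0.32, 0.02]]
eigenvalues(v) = [0.47, -0.13, -0.68]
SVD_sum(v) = [[-0.00,-0.01,0.0],  [-0.15,-0.46,0.02],  [-0.19,-0.56,0.03]] + [[0.01, -0.03, -0.57], [0.0, -0.01, -0.16], [-0.00, 0.01, 0.15]] + [[-0.03, 0.01, -0.00], [0.06, -0.02, 0.0], [-0.05, 0.02, -0.00]]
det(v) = 0.04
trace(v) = -0.35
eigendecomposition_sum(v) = [[0.14, 0.20, -0.37], [0.0, 0.01, -0.01], [-0.12, -0.18, 0.32]] + [[-0.08,0.13,-0.08], [0.02,-0.04,0.03], [-0.02,0.03,-0.02]] + [[-0.10, -0.36, -0.12], [-0.12, -0.45, -0.15], [-0.10, -0.39, -0.13]]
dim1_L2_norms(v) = [0.57, 0.52, 0.61]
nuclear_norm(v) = 1.47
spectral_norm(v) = 0.77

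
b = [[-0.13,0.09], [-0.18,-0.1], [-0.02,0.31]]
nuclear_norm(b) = 0.56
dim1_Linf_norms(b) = [0.13, 0.18, 0.31]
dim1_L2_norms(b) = [0.16, 0.21, 0.31]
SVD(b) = [[0.27, 0.58], [-0.30, 0.81], [0.92, 0.09]] @ diag([0.3379351343651426, 0.2229346203747031]) @ [[0.00, 1.0], [-1.0, 0.00]]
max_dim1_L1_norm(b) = 0.33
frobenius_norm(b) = 0.40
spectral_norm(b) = 0.34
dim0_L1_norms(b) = [0.33, 0.5]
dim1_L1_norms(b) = [0.22, 0.28, 0.33]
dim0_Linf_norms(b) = [0.18, 0.31]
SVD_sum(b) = [[0.00,0.09], [-0.0,-0.10], [0.00,0.31]] + [[-0.13, 0.0],[-0.18, 0.0],[-0.02, 0.0]]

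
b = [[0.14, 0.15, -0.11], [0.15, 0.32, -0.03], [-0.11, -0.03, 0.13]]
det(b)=-0.000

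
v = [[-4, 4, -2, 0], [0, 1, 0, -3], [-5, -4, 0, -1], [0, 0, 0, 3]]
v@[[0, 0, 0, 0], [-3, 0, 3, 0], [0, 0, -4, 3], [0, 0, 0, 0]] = [[-12, 0, 20, -6], [-3, 0, 3, 0], [12, 0, -12, 0], [0, 0, 0, 0]]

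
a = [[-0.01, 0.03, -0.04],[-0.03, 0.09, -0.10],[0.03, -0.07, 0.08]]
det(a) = 0.00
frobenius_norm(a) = 0.18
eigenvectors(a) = [[(0.28+0j), -0.67+0.00j, -0.67-0.00j],[(0.76+0j), (-0.21+0.53j), (-0.21-0.53j)],[(-0.59+0j), 0.04+0.47j, (0.04-0.47j)]]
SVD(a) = [[-0.28, -0.56, 0.78], [-0.75, -0.38, -0.54], [0.6, -0.74, -0.31]] @ diag([0.18372529399844478, 0.005312157543819481, 0.004098454271385964]) @ [[0.24, -0.64, 0.73], [-0.94, 0.04, 0.34], [-0.25, -0.77, -0.59]]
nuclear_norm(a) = 0.19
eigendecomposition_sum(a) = [[(-0.01+0j), (0.03+0j), -0.04+0.00j],[-0.03+0.00j, (0.09+0j), -0.10+0.00j],[(0.03-0j), -0.07-0.00j, (0.08+0j)]] + [[0.00+0.00j, (-0+0j), -0.00+0.00j], [0.00-0.00j, (-0+0j), 0.00+0.00j], [0.00-0.00j, 0j, 0j]] + [[-0j,-0.00-0.00j,(-0-0j)], [0.00+0.00j,(-0-0j),-0j], [0.00+0.00j,-0j,-0j]]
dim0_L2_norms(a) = [0.04, 0.12, 0.13]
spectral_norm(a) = 0.18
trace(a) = 0.16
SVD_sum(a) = [[-0.01, 0.03, -0.04],  [-0.03, 0.09, -0.10],  [0.03, -0.07, 0.08]] + [[0.0,-0.00,-0.0],[0.0,-0.00,-0.00],[0.0,-0.00,-0.0]] + [[-0.0, -0.00, -0.00], [0.00, 0.0, 0.00], [0.0, 0.0, 0.00]]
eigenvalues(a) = [(0.16+0j), 0j, -0j]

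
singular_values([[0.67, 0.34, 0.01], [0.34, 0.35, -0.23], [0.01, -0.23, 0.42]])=[0.92, 0.5, 0.03]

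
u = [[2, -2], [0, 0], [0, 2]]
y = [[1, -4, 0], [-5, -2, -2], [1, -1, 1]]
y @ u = [[2, -2], [-10, 6], [2, 0]]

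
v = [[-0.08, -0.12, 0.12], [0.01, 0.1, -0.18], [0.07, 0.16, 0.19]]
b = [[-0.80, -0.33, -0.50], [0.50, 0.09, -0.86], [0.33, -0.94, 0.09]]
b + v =[[-0.88, -0.45, -0.38], [0.51, 0.19, -1.04], [0.40, -0.78, 0.28]]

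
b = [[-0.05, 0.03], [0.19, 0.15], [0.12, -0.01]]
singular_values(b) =[0.26, 0.09]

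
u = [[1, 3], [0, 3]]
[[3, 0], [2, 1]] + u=[[4, 3], [2, 4]]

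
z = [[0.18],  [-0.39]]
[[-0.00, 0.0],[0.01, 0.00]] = z @ [[-0.02, 0.0]]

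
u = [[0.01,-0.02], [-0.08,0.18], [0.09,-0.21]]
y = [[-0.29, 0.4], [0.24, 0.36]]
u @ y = [[-0.01, -0.00], [0.07, 0.03], [-0.08, -0.04]]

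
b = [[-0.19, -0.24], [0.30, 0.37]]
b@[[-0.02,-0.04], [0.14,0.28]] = [[-0.03,  -0.06], [0.05,  0.09]]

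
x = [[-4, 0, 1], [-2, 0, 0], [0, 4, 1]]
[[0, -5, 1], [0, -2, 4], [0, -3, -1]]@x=[[10, 4, 1], [4, 16, 4], [6, -4, -1]]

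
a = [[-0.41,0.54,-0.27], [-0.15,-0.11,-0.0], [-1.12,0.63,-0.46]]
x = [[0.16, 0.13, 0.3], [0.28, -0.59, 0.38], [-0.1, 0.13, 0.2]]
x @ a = [[-0.42, 0.26, -0.18], [-0.45, 0.46, -0.25], [-0.20, 0.06, -0.06]]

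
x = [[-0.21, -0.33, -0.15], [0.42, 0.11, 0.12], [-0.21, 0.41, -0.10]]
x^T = [[-0.21, 0.42, -0.21],[-0.33, 0.11, 0.41],[-0.15, 0.12, -0.10]]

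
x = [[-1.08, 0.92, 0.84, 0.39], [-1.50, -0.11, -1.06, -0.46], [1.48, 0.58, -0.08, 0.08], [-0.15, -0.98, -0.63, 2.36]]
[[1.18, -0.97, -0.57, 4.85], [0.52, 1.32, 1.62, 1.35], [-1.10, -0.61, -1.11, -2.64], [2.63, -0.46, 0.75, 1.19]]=x @ [[-0.74, -0.22, -0.54, -2.2], [-0.14, -0.49, -0.61, 1.08], [0.12, -0.63, -0.64, 1.23], [1.04, -0.58, -0.14, 1.14]]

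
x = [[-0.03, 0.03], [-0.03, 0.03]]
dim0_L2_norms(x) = [0.04, 0.04]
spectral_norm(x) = 0.06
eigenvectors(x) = [[0.71+0.00j, (0.71-0j)], [(0.71+0j), (0.71-0j)]]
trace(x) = 0.00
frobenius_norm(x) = 0.06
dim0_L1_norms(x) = [0.06, 0.06]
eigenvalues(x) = [(-0+0j), (-0-0j)]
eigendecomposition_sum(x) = [[-0.01+0.00j, 0.01-0.00j], [-0.01+0.00j, (0.01-0j)]] + [[-0.01+0.00j, 0.01-0.00j], [(-0.01+0j), (0.01-0j)]]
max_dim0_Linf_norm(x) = 0.03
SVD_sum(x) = [[-0.03,  0.03], [-0.03,  0.03]] + [[-0.00,-0.0], [0.00,0.00]]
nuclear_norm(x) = 0.06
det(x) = 0.00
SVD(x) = [[-0.71, -0.71], [-0.71, 0.71]] @ diag([0.06, 3.652860678453263e-18]) @ [[0.71, -0.71], [0.71, 0.71]]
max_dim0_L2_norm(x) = 0.04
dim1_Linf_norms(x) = [0.03, 0.03]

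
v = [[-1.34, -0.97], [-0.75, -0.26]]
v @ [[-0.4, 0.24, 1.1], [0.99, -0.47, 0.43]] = [[-0.42, 0.13, -1.89], [0.04, -0.06, -0.94]]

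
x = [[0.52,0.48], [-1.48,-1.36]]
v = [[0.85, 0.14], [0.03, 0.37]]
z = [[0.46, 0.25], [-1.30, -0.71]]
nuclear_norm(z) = 1.57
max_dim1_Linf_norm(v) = 0.85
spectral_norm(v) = 0.87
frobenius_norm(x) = 2.13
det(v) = 0.31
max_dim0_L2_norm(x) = 1.57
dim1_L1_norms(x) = [1.0, 2.84]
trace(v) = 1.22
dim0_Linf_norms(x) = [1.48, 1.36]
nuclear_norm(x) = 2.13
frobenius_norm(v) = 0.94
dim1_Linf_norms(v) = [0.85, 0.37]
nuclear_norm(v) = 1.22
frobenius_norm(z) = 1.57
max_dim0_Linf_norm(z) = 1.3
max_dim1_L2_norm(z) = 1.48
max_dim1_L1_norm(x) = 2.84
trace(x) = -0.84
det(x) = 0.00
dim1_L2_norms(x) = [0.71, 2.01]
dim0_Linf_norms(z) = [1.3, 0.71]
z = x @ v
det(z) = -0.00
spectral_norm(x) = 2.13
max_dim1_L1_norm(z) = 2.01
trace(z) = -0.25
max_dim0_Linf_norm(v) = 0.85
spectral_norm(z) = 1.57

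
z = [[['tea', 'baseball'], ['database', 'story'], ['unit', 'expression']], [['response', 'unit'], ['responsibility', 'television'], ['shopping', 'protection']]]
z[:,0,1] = ['baseball', 'unit']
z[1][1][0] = 'responsibility'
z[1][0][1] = 'unit'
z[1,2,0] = 'shopping'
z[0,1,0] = 'database'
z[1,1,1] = 'television'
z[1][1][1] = 'television'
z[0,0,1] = 'baseball'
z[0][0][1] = 'baseball'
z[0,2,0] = 'unit'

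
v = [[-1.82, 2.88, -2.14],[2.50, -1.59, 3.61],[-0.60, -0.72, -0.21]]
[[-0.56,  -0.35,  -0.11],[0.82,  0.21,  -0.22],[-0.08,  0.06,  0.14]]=v @ [[0.10, 0.03, -0.04], [-0.02, -0.11, -0.13], [0.15, -0.01, -0.09]]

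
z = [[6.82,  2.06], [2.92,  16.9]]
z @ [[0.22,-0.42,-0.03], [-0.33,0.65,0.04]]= [[0.82, -1.53, -0.12], [-4.93, 9.76, 0.59]]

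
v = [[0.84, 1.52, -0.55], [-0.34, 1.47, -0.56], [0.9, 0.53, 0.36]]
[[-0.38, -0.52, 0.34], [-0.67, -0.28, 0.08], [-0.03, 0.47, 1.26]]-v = [[-1.22, -2.04, 0.89], [-0.33, -1.75, 0.64], [-0.93, -0.06, 0.90]]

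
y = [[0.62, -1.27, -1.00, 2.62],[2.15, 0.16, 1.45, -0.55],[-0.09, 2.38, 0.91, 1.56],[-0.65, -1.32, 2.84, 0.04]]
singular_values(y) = [3.61, 3.02, 2.93, 2.31]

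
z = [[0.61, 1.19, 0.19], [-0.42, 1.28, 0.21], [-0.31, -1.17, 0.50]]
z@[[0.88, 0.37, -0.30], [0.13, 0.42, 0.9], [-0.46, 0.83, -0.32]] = [[0.60, 0.88, 0.83], [-0.3, 0.56, 1.21], [-0.65, -0.19, -1.12]]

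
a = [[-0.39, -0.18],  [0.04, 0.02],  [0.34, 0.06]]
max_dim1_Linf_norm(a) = 0.39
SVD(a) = [[-0.78, 0.62], [0.08, -0.08], [0.62, 0.78]] @ diag([0.548530473010186, 0.06938530232853109]) @ [[0.95,0.33],[0.33,-0.95]]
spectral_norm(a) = 0.55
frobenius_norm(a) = 0.55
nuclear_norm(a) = 0.62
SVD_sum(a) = [[-0.4, -0.14], [0.04, 0.01], [0.32, 0.11]] + [[0.01, -0.04], [-0.00, 0.01], [0.02, -0.05]]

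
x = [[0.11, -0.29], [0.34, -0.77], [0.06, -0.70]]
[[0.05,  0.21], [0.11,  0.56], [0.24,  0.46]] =x @[[-0.59, 0.2],[-0.40, -0.64]]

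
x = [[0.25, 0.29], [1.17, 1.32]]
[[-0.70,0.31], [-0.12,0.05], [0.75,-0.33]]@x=[[0.19, 0.21], [0.03, 0.03], [-0.2, -0.22]]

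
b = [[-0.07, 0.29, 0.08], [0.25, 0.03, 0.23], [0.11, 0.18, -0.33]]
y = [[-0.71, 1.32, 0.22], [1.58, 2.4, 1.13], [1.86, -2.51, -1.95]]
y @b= [[0.4, -0.13, 0.17],[0.61, 0.73, 0.31],[-0.97, 0.11, 0.22]]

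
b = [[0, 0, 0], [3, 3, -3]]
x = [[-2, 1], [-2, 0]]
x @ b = [[3, 3, -3], [0, 0, 0]]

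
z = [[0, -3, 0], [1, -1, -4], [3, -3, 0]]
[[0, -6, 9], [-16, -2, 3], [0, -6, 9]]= z@[[0, 0, 0], [0, 2, -3], [4, 0, 0]]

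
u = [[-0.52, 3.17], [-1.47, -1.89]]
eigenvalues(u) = [(-1.2+2.05j), (-1.2-2.05j)]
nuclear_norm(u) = 5.23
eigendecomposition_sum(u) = [[(-0.26+1.23j),  1.58+0.93j], [-0.74-0.43j,  (-0.94+0.82j)]] + [[(-0.26-1.23j), (1.58-0.93j)], [(-0.74+0.43j), (-0.94-0.82j)]]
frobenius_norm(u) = 4.01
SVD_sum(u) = [[0.31,  3.09], [-0.2,  -2.02]] + [[-0.83, 0.08], [-1.27, 0.13]]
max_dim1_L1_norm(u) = 3.69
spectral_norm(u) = 3.71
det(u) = 5.64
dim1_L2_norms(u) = [3.21, 2.39]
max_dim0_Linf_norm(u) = 3.17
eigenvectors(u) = [[0.83+0.00j,(0.83-0j)], [(-0.18+0.53j),-0.18-0.53j]]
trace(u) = -2.41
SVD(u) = [[-0.84, 0.55], [0.55, 0.84]] @ diag([3.7059348991906385, 1.5226117439980782]) @ [[-0.10, -1.0], [-1.00, 0.10]]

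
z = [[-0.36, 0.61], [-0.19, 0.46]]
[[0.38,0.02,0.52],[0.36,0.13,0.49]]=z@[[0.88, 1.37, 1.19], [1.14, 0.84, 1.56]]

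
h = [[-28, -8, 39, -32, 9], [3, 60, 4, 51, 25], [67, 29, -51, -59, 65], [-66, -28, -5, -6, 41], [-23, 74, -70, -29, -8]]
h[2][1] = 29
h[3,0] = -66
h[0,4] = 9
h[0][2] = 39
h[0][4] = 9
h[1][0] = 3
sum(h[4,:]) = -56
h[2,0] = 67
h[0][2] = 39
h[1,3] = 51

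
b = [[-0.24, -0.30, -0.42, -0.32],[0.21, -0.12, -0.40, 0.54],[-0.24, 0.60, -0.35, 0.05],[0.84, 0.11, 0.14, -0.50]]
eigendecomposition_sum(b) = [[0.01+0.21j,  -0.19+0.02j,  -0.06-0.12j,  (-0.13+0.05j)], [(0.25-0.03j),  (0.04+0.23j),  (-0.13+0.08j),  (0.07+0.15j)], [(0.03-0.21j),  0.19+0.02j,  (0.03+0.13j),  0.14-0.02j], [(0.15+0.07j),  (-0.05+0.15j),  (-0.1-0j),  -0.01+0.11j]] + [[(0.01-0.21j), (-0.19-0.02j), -0.06+0.12j, (-0.13-0.05j)],[(0.25+0.03j), 0.04-0.23j, (-0.13-0.08j), (0.07-0.15j)],[0.03+0.21j, 0.19-0.02j, (0.03-0.13j), (0.14+0.02j)],[0.15-0.07j, (-0.05-0.15j), -0.10+0.00j, -0.01-0.11j]] + [[-0.13+0.08j, (0.04+0.07j), (-0.15+0.03j), (-0.03-0.12j)], [-0.15-0.21j, (-0.1+0.07j), (-0.07-0.24j), (0.2-0.05j)], [-0.15+0.21j, 0.11+0.07j, (-0.21+0.15j), -0.12-0.17j], [(0.27+0.23j), 0.11-0.14j, (0.17+0.3j), (-0.24+0.14j)]] + [[-0.13-0.08j, 0.04-0.07j, -0.15-0.03j, -0.03+0.12j], [(-0.15+0.21j), (-0.1-0.07j), (-0.07+0.24j), (0.2+0.05j)], [(-0.15-0.21j), (0.11-0.07j), (-0.21-0.15j), (-0.12+0.17j)], [(0.27-0.23j), 0.11+0.14j, (0.17-0.3j), -0.24-0.14j]]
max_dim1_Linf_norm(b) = 0.84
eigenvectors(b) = [[(0.03-0.49j), (0.03+0.49j), (-0.09+0.28j), (-0.09-0.28j)],  [-0.60+0.00j, -0.60-0.00j, (-0.47-0.13j), -0.47+0.13j],  [(-0.14+0.47j), -0.14-0.47j, 0.04+0.49j, (0.04-0.49j)],  [-0.34-0.21j, (-0.34+0.21j), 0.66+0.00j, (0.66-0j)]]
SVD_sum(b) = [[-0.13, 0.0, -0.07, 0.09], [-0.21, 0.01, -0.1, 0.14], [-0.27, 0.01, -0.14, 0.18], [0.73, -0.02, 0.37, -0.49]] + [[-0.23, -0.11, 0.07, -0.29], [0.33, 0.15, -0.09, 0.41], [0.07, 0.03, -0.02, 0.09], [0.08, 0.04, -0.02, 0.1]] + [[0.02, -0.13, 0.01, 0.04], [0.03, -0.25, 0.02, 0.07], [-0.07, 0.58, -0.04, -0.17], [-0.02, 0.12, -0.01, -0.04]] + [[0.11, -0.06, -0.43, -0.16], [0.06, -0.03, -0.22, -0.08], [0.04, -0.02, -0.15, -0.06], [0.05, -0.03, -0.20, -0.07]]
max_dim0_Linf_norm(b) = 0.84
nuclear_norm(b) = 3.06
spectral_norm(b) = 1.07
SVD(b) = [[-0.16, 0.56, -0.2, -0.79], [-0.25, -0.79, -0.38, -0.41], [-0.34, -0.17, 0.88, -0.28], [0.89, -0.18, 0.19, -0.37]] @ diag([1.0661304311246338, 0.70380040188289, 0.6904758288798537, 0.5980585488663832]) @ [[0.77, -0.02, 0.39, -0.51], [-0.59, -0.28, 0.17, -0.74], [-0.12, 0.95, -0.07, -0.27], [-0.23, 0.13, 0.90, 0.34]]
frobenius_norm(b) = 1.57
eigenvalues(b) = [(0.08+0.68j), (0.08-0.68j), (-0.68+0.44j), (-0.68-0.44j)]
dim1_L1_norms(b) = [1.28, 1.27, 1.24, 1.59]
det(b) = 0.31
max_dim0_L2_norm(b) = 0.93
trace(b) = -1.21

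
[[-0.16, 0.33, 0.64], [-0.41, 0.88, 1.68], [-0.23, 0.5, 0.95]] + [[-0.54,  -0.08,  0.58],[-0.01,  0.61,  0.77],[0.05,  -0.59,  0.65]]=[[-0.70, 0.25, 1.22],[-0.42, 1.49, 2.45],[-0.18, -0.09, 1.60]]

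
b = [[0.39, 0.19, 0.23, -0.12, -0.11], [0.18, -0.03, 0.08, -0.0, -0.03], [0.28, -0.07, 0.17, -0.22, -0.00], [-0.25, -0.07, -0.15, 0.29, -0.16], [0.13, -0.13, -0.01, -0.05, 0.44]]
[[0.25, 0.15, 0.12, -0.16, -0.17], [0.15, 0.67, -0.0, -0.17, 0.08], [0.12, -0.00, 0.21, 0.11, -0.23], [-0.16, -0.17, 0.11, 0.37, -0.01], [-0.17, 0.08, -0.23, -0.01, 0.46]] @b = [[0.18, 0.07, 0.12, -0.09, -0.08], [0.23, 0.01, 0.11, -0.07, 0.03], [0.05, 0.03, 0.05, -0.02, -0.13], [-0.16, -0.06, -0.09, 0.10, -0.04], [-0.05, -0.08, -0.07, 0.05, 0.22]]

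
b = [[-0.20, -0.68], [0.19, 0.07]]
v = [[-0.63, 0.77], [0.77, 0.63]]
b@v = [[-0.4,-0.58], [-0.07,0.19]]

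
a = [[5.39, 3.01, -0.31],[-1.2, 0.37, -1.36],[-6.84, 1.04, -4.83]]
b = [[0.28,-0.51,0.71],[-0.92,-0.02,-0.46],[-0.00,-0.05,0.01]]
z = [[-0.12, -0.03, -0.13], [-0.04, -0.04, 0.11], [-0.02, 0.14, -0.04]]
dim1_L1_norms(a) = [8.71, 2.93, 12.71]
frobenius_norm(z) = 0.26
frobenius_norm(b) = 1.38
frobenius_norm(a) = 10.62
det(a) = 8.15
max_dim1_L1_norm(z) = 0.28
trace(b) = 0.27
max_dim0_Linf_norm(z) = 0.14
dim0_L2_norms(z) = [0.13, 0.15, 0.17]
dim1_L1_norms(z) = [0.28, 0.19, 0.2]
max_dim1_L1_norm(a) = 12.71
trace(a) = 0.93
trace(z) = -0.20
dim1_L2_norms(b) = [0.92, 1.03, 0.05]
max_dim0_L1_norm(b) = 1.2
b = z @ a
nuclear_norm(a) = 14.25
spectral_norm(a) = 9.67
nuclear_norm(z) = 0.44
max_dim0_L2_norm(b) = 0.96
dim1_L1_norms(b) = [1.5, 1.4, 0.06]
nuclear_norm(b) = 1.87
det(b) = 0.02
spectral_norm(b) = 1.24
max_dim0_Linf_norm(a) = 6.84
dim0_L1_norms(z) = [0.18, 0.21, 0.28]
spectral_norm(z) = 0.20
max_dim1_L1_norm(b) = 1.5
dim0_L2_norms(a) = [8.79, 3.21, 5.03]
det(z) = 0.00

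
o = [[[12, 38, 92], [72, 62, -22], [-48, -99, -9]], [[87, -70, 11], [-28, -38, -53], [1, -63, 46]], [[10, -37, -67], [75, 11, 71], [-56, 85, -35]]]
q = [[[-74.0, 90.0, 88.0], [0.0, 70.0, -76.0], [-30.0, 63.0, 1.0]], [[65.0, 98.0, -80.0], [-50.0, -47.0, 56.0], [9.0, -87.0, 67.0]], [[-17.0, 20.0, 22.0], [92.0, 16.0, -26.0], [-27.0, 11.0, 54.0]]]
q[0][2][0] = -30.0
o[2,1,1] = 11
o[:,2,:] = [[-48, -99, -9], [1, -63, 46], [-56, 85, -35]]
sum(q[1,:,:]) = 31.0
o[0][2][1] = -99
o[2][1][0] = 75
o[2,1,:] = [75, 11, 71]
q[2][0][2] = 22.0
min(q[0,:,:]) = -76.0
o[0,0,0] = 12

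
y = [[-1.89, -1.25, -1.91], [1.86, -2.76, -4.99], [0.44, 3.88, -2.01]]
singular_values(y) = [6.24, 4.42, 2.36]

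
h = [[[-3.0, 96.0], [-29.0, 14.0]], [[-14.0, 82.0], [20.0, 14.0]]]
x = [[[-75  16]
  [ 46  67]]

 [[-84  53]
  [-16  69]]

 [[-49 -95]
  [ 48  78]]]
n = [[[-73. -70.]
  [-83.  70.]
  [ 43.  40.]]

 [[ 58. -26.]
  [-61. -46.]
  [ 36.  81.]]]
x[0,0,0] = -75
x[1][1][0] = -16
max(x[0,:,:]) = 67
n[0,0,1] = -70.0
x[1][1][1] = 69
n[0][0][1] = -70.0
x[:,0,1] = [16, 53, -95]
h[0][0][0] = -3.0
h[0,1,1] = 14.0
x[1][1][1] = 69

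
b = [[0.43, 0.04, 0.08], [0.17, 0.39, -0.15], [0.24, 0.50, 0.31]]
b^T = [[0.43, 0.17, 0.24], [0.04, 0.39, 0.50], [0.08, -0.15, 0.31]]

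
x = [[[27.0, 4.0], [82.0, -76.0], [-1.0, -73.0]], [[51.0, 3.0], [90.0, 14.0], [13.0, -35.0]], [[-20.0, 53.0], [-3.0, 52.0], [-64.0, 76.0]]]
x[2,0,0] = -20.0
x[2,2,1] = 76.0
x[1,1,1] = 14.0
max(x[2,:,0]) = -3.0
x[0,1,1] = -76.0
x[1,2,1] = -35.0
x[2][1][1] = 52.0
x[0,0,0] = 27.0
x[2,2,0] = -64.0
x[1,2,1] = -35.0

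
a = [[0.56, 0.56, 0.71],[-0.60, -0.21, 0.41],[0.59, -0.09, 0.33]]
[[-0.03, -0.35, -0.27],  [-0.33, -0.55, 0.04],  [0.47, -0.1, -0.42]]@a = [[0.03,0.08,-0.25],[0.17,-0.07,-0.45],[0.08,0.32,0.15]]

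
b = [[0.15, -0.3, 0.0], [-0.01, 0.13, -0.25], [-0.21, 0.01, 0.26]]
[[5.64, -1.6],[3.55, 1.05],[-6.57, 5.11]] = b @ [[1.04, -36.76], [-18.28, -13.05], [-23.74, -9.53]]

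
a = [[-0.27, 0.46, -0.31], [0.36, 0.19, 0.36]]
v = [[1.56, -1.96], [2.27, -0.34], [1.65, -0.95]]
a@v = [[0.11, 0.67], [1.59, -1.11]]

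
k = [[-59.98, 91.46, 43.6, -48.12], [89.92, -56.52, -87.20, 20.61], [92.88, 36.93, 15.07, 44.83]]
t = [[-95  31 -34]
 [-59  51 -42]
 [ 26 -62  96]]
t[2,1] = -62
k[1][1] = -56.52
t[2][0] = 26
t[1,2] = -42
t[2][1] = -62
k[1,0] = 89.92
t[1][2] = -42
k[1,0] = 89.92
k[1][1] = -56.52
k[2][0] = 92.88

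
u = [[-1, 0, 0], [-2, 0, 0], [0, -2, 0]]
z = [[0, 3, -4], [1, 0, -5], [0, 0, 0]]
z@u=[[-6, 8, 0], [-1, 10, 0], [0, 0, 0]]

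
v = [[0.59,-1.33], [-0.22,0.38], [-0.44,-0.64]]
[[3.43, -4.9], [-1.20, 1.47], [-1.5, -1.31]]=v @ [[4.35, -1.45], [-0.65, 3.04]]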